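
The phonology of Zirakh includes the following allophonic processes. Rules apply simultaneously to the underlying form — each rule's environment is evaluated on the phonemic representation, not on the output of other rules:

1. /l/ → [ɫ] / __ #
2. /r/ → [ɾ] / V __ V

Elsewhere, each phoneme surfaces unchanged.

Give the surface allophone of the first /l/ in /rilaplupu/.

/l/ (between /i/ and /a/): rule 1 targets it, but not word-finally → unchanged [l].

[l]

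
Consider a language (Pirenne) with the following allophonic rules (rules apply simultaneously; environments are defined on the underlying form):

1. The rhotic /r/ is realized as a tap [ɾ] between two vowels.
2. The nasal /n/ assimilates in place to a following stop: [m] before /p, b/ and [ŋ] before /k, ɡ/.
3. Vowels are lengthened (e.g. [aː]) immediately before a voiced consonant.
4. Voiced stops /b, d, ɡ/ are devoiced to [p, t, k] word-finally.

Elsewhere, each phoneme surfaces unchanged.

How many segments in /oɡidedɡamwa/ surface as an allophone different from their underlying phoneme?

Segments that undergo a rule: /o/ → [oː] (rule 3); /i/ → [iː] (rule 3); /e/ → [eː] (rule 3); /a/ → [aː] (rule 3).
All other segments surface unchanged.

4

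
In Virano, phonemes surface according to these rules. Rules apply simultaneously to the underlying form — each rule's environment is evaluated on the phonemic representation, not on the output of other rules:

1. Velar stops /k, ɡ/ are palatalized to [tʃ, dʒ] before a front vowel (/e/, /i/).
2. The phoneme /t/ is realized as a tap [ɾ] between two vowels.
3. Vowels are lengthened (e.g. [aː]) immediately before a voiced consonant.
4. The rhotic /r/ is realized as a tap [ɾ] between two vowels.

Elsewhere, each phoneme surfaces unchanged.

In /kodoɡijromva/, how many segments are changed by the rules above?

Segments that undergo a rule: /o/ → [oː] (rule 3); /o/ → [oː] (rule 3); /ɡ/ → [dʒ] (rule 1); /i/ → [iː] (rule 3); /o/ → [oː] (rule 3).
All other segments surface unchanged.

5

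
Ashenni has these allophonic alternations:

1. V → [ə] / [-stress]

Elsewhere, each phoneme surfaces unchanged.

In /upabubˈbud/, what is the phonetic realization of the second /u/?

/u/ (between /b/ and /b/): in an unstressed syllable, so rule 1 applies → [ə].

[ə]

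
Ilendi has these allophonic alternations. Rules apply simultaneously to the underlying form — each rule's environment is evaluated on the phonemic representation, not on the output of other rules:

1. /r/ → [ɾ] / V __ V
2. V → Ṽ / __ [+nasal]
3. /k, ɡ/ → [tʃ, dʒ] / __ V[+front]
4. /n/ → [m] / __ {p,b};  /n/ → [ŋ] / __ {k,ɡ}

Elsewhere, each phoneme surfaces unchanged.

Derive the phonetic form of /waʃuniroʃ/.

/a/ (between /w/ and /ʃ/): rule 2 targets it, but not before a nasal consonant → unchanged [a].
/u/ (between /ʃ/ and /n/): before a nasal consonant, so rule 2 applies → [ũ].
/n/ (between /u/ and /i/) fails the environment for rule 4, so it stays [n].
/i/ (between /n/ and /r/) fails the environment for rule 2, so it stays [i].
/r/ meets the environment for rule 1 (between two vowels) → [ɾ].
/o/ — between /r/ and /ʃ/; rule 2 does not apply here → [o].

[waʃũniɾoʃ]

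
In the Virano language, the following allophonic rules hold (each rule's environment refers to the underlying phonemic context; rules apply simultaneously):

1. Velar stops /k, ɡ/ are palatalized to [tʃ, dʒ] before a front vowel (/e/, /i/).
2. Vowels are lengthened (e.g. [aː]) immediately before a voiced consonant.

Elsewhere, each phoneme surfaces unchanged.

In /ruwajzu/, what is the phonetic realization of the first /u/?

/u/ (between /r/ and /w/) occurs before a voiced consonant → [uː] by rule 2.

[uː]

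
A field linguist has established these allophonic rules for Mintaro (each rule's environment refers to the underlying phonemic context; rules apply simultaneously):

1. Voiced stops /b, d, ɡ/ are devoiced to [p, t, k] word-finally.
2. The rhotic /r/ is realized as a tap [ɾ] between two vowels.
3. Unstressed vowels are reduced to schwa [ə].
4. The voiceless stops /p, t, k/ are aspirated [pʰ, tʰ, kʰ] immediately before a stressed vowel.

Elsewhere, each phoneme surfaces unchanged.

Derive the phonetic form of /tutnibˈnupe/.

/t/ — word-initial; rule 4 does not apply here → [t].
/u/ (between /t/ and /t/): in an unstressed syllable, so rule 3 applies → [ə].
/t/ (between /u/ and /n/): rule 4 targets it, but not immediately before a stressed vowel → unchanged [t].
/n/ (between /t/ and /i/) is unaffected → [n].
/i/ — between /n/ and /b/, in an unstressed syllable — surfaces as [ə] (rule 3).
/b/ (between /i/ and /n/): rule 1 targets it, but not word-finally → unchanged [b].
/n/ (between /b/ and /u/) is unaffected → [n].
/u/ (between /n/ and /p/) is in the target of rule 3 but the environment (in an unstressed syllable) is not met → [u].
/p/ (between /u/ and /e/) is in the target of rule 4 but the environment (immediately before a stressed vowel) is not met → [p].
/e/ (word-final) occurs in an unstressed syllable → [ə] by rule 3.

[tətnəbˈnupə]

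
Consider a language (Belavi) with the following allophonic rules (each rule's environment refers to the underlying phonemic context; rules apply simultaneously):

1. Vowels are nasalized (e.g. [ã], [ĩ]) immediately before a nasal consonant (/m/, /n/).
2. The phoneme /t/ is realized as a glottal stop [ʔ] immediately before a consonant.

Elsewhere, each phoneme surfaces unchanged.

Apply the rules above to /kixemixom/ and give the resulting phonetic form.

[kixẽmixõm]

/k/ — not in any rule's target class → [k].
/i/ (between /k/ and /x/) fails the environment for rule 1, so it stays [i].
/x/ stays [x].
/e/ meets the environment for rule 1 (before a nasal consonant) → [ẽ].
/m/ (between /e/ and /i/) is unaffected → [m].
/i/ (between /m/ and /x/): rule 1 targets it, but not before a nasal consonant → unchanged [i].
/x/ stays [x].
Rule 1 applies to /o/ (between /x/ and /m/: before a nasal consonant) → [õ].
/m/ stays [m].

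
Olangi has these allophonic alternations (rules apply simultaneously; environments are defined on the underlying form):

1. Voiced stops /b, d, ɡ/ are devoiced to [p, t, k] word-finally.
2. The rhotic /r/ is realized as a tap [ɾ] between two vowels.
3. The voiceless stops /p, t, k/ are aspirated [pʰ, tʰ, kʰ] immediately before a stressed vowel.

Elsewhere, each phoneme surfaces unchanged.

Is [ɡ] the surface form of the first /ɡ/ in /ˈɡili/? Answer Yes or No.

Yes

/ɡ/ — word-initial; rule 1 does not apply here → [ɡ].
The actual realization is [ɡ], which matches [ɡ].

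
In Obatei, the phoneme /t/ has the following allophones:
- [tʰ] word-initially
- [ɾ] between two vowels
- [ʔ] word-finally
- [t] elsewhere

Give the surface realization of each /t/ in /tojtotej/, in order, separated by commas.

[tʰ], [t], [ɾ]

Occurrence 1 (position 1): word-initially → [tʰ].
Occurrence 2 (position 4): no conditioning environment matches → elsewhere allophone [t].
Occurrence 3 (position 6): between two vowels → [ɾ].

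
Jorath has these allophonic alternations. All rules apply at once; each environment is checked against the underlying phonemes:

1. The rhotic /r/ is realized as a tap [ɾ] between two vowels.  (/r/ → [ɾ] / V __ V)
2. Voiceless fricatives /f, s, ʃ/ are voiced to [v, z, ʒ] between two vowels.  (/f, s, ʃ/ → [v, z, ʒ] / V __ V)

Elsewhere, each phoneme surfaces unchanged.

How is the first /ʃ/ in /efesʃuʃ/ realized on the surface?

/ʃ/ (between /s/ and /u/) is in the target of rule 2 but the environment (between two vowels) is not met → [ʃ].

[ʃ]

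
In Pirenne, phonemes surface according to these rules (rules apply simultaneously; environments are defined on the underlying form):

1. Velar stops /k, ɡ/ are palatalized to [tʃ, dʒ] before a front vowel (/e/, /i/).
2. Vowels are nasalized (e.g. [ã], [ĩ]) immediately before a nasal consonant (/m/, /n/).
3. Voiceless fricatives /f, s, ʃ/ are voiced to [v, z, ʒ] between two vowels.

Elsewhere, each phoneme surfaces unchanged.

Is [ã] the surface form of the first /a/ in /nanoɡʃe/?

Yes

/a/ meets the environment for rule 2 (before a nasal consonant) → [ã].
The actual realization is [ã], which matches [ã].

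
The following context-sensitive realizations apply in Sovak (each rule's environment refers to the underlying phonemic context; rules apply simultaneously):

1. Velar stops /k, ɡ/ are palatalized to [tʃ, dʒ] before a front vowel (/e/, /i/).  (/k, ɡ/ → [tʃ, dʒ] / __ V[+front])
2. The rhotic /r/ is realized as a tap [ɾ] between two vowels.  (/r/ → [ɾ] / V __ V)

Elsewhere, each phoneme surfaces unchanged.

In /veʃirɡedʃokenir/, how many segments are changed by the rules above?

Segments that undergo a rule: /ɡ/ → [dʒ] (rule 1); /k/ → [tʃ] (rule 1).
All other segments surface unchanged.

2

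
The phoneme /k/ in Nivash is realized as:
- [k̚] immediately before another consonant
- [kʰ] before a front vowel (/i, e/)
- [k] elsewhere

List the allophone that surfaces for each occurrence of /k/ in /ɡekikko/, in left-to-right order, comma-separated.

[kʰ], [k̚], [k]

Occurrence 1 (position 3): before a front vowel (/i, e/) → [kʰ].
Occurrence 2 (position 5): immediately before another consonant → [k̚].
Occurrence 3 (position 6): no conditioning environment matches → elsewhere allophone [k].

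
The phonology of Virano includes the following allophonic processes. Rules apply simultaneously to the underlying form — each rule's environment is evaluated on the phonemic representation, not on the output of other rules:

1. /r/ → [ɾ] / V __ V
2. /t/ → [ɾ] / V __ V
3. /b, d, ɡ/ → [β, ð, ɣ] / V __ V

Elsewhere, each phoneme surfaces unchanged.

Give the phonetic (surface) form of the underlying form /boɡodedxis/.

/b/ — word-initial; rule 3 does not apply here → [b].
/ɡ/ meets the environment for rule 3 (between two vowels) → [ɣ].
/d/ (between /o/ and /e/) occurs between two vowels → [ð] by rule 3.
/d/ (between /e/ and /x/) fails the environment for rule 3, so it stays [d].

[boɣoðedxis]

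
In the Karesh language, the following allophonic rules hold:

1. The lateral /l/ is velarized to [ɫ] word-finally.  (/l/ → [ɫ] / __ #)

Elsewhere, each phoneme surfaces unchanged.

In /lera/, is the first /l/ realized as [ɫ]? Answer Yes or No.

/l/ (word-initial) is in the target of rule 1 but the environment (word-finally) is not met → [l].
The actual realization is [l], not [ɫ].

No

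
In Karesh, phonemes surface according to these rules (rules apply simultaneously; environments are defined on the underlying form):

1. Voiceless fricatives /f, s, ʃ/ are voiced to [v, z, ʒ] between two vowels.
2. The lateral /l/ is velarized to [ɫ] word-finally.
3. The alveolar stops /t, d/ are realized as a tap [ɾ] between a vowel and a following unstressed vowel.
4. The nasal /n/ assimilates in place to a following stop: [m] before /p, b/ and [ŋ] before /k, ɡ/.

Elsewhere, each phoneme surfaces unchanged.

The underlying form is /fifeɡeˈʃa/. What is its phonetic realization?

[fiveɡeˈʒa]

/f/ (word-initial) is in the target of rule 1 but the environment (between two vowels) is not met → [f].
/i/ (between /f/ and /f/) is unaffected → [i].
/f/ (between /i/ and /e/) occurs between two vowels → [v] by rule 1.
/e/ (between /f/ and /ɡ/): no rule targets it → [e].
/ɡ/ — not in any rule's target class → [ɡ].
/e/ stays [e].
/ʃ/ (between /e/ and /a/) occurs between two vowels → [ʒ] by rule 1.
/a/ — not in any rule's target class → [a].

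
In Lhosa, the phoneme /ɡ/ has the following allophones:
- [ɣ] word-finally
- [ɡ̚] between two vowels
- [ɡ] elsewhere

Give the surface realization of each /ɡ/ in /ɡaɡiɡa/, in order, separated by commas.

Occurrence 1 (position 1): no conditioning environment matches → elsewhere allophone [ɡ].
Occurrence 2 (position 3): between two vowels → [ɡ̚].
Occurrence 3 (position 5): between two vowels → [ɡ̚].

[ɡ], [ɡ̚], [ɡ̚]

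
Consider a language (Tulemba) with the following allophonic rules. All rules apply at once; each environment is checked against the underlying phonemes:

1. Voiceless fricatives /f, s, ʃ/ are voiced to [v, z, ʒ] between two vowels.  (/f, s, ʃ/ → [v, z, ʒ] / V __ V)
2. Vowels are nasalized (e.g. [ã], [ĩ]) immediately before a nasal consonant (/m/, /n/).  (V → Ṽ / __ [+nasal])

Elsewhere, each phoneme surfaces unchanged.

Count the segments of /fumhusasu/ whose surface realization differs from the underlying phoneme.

3

Segments that undergo a rule: /u/ → [ũ] (rule 2); /s/ → [z] (rule 1); /s/ → [z] (rule 1).
All other segments surface unchanged.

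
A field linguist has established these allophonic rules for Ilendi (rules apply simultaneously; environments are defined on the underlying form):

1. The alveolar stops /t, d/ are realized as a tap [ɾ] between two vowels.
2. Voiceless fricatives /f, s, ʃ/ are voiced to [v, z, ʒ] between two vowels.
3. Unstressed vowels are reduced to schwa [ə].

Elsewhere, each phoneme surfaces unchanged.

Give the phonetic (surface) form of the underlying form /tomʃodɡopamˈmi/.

/t/ — word-initial; rule 1 does not apply here → [t].
/o/ (between /t/ and /m/) occurs in an unstressed syllable → [ə] by rule 3.
/m/ stays [m].
/ʃ/ (between /m/ and /o/): rule 2 targets it, but not between two vowels → unchanged [ʃ].
/o/ meets the environment for rule 3 (in an unstressed syllable) → [ə].
/d/ (between /o/ and /ɡ/): rule 1 targets it, but not between two vowels → unchanged [d].
/ɡ/ stays [ɡ].
/o/ — between /ɡ/ and /p/, in an unstressed syllable — surfaces as [ə] (rule 3).
/p/ (between /o/ and /a/): no rule targets it → [p].
Rule 3 applies to /a/ (between /p/ and /m/: in an unstressed syllable) → [ə].
/m/ (between /a/ and /m/): no rule targets it → [m].
/m/ — not in any rule's target class → [m].
/i/ — word-final; rule 3 does not apply here → [i].

[təmʃədɡəpəmˈmi]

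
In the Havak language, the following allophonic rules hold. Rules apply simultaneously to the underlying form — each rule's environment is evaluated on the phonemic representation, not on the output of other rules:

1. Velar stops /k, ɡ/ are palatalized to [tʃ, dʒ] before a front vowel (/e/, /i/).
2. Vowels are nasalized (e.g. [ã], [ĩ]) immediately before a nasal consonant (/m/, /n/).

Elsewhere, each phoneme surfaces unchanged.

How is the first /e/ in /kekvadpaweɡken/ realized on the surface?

[e]

/e/ (between /k/ and /k/) is in the target of rule 2 but the environment (before a nasal consonant) is not met → [e].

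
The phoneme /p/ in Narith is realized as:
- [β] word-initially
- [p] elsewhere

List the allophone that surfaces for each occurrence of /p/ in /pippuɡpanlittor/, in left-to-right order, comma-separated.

Occurrence 1 (position 1): word-initially → [β].
Occurrence 2 (position 3): no conditioning environment matches → elsewhere allophone [p].
Occurrence 3 (position 4): no conditioning environment matches → elsewhere allophone [p].
Occurrence 4 (position 7): no conditioning environment matches → elsewhere allophone [p].

[β], [p], [p], [p]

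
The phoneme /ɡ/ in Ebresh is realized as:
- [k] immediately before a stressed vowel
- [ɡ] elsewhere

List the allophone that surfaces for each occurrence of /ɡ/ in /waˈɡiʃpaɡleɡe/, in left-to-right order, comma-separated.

Occurrence 1 (position 3): immediately before a stressed vowel → [k].
Occurrence 2 (position 8): no conditioning environment matches → elsewhere allophone [ɡ].
Occurrence 3 (position 11): no conditioning environment matches → elsewhere allophone [ɡ].

[k], [ɡ], [ɡ]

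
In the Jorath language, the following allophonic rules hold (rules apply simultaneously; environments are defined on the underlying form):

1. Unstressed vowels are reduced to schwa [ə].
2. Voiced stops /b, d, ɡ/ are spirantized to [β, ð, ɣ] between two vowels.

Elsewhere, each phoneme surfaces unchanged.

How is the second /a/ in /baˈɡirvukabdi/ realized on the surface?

[ə]

/a/ meets the environment for rule 1 (in an unstressed syllable) → [ə].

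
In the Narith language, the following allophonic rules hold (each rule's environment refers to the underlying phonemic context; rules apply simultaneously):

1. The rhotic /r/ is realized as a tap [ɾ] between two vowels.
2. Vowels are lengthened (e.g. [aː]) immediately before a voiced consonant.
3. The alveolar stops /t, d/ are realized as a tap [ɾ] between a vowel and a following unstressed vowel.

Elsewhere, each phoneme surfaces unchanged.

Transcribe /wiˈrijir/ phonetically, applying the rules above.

[wiːˈɾiːjiːr]

/w/ (word-initial) is unaffected → [w].
Rule 2 applies to /i/ (between /w/ and /r/: before a voiced consonant) → [iː].
Rule 1 applies to /r/ (between /i/ and /i/: between two vowels) → [ɾ].
/i/ (between /r/ and /j/): before a voiced consonant, so rule 2 applies → [iː].
/j/ stays [j].
/i/ (between /j/ and /r/): before a voiced consonant, so rule 2 applies → [iː].
/r/ (word-final) fails the environment for rule 1, so it stays [r].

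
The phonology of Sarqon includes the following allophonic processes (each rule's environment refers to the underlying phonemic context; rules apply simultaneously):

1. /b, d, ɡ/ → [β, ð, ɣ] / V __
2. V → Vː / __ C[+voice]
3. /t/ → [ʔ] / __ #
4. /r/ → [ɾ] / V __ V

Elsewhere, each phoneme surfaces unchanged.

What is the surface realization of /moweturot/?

/m/ — not in any rule's target class → [m].
Rule 2 applies to /o/ (between /m/ and /w/: before a voiced consonant) → [oː].
/w/ stays [w].
/e/ (between /w/ and /t/): rule 2 targets it, but not before a voiced consonant → unchanged [e].
/t/ (between /e/ and /u/): rule 3 targets it, but not word-finally → unchanged [t].
Rule 2 applies to /u/ (between /t/ and /r/: before a voiced consonant) → [uː].
/r/ (between /u/ and /o/) occurs between two vowels → [ɾ] by rule 4.
/o/ (between /r/ and /t/): rule 2 targets it, but not before a voiced consonant → unchanged [o].
Rule 3 applies to /t/ (word-final: word-finally) → [ʔ].

[moːwetuːɾoʔ]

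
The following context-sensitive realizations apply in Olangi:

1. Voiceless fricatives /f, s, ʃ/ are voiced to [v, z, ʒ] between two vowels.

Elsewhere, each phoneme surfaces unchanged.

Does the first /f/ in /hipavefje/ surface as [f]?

/f/ (between /e/ and /j/) fails the environment for rule 1, so it stays [f].
The actual realization is [f], which matches [f].

Yes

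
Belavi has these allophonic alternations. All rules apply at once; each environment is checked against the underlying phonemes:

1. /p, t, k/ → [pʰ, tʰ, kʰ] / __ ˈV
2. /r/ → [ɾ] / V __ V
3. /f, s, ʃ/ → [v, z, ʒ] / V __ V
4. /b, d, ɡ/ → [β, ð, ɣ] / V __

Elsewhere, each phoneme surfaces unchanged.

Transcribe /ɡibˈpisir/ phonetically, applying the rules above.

[ɡiβˈpʰizir]

/ɡ/ — word-initial; rule 4 does not apply here → [ɡ].
/i/ (between /ɡ/ and /b/) is unaffected → [i].
/b/ (between /i/ and /p/): immediately after a vowel, so rule 4 applies → [β].
Rule 1 applies to /p/ (between /b/ and /i/: immediately before a stressed vowel) → [pʰ].
/i/ — not in any rule's target class → [i].
/s/ (between /i/ and /i/) occurs between two vowels → [z] by rule 3.
/i/ (between /s/ and /r/): no rule targets it → [i].
/r/ — word-final; rule 2 does not apply here → [r].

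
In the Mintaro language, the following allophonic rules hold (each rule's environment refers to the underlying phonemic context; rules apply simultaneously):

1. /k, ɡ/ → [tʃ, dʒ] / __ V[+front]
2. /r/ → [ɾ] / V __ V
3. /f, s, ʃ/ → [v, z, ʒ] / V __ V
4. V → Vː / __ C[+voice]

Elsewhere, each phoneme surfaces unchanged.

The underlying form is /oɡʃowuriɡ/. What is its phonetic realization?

[oːɡʃoːwuːɾiːɡ]

Rule 4 applies to /o/ (word-initial: before a voiced consonant) → [oː].
/ɡ/ (between /o/ and /ʃ/) is in the target of rule 1 but the environment (before a front vowel) is not met → [ɡ].
/ʃ/ (between /ɡ/ and /o/) is in the target of rule 3 but the environment (between two vowels) is not met → [ʃ].
Rule 4 applies to /o/ (between /ʃ/ and /w/: before a voiced consonant) → [oː].
/w/ — not in any rule's target class → [w].
Rule 4 applies to /u/ (between /w/ and /r/: before a voiced consonant) → [uː].
/r/ meets the environment for rule 2 (between two vowels) → [ɾ].
Rule 4 applies to /i/ (between /r/ and /ɡ/: before a voiced consonant) → [iː].
/ɡ/ (word-final): rule 1 targets it, but not before a front vowel → unchanged [ɡ].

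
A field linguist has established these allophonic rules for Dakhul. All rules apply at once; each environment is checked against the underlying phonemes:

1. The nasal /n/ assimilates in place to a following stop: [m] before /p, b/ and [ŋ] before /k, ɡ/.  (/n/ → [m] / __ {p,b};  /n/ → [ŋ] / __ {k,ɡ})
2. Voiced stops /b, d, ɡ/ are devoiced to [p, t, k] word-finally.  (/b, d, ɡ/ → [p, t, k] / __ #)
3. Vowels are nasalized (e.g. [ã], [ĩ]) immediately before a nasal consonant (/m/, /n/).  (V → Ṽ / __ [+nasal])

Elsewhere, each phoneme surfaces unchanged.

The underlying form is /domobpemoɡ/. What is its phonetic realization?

/d/ — word-initial; rule 2 does not apply here → [d].
/o/ meets the environment for rule 3 (before a nasal consonant) → [õ].
/m/ (between /o/ and /o/): no rule targets it → [m].
/o/ (between /m/ and /b/) fails the environment for rule 3, so it stays [o].
/b/ (between /o/ and /p/) fails the environment for rule 2, so it stays [b].
/p/ (between /b/ and /e/) is unaffected → [p].
/e/ (between /p/ and /m/): before a nasal consonant, so rule 3 applies → [ẽ].
/m/ (between /e/ and /o/) is unaffected → [m].
/o/ (between /m/ and /ɡ/): rule 3 targets it, but not before a nasal consonant → unchanged [o].
/ɡ/ (word-final): word-finally, so rule 2 applies → [k].

[dõmobpẽmok]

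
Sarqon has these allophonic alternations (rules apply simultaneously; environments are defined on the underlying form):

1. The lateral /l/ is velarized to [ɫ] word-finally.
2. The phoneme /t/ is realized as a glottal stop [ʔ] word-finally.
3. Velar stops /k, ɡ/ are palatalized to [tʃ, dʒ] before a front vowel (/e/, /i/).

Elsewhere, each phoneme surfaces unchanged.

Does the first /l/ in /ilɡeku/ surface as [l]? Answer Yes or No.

Yes

/l/ (between /i/ and /ɡ/): rule 1 targets it, but not word-finally → unchanged [l].
The actual realization is [l], which matches [l].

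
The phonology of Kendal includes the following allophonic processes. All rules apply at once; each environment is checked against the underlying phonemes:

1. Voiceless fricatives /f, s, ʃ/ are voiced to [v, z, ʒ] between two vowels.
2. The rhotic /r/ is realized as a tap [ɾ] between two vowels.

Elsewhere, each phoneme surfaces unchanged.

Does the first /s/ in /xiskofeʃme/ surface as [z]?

No

/s/ — between /i/ and /k/; rule 1 does not apply here → [s].
The actual realization is [s], not [z].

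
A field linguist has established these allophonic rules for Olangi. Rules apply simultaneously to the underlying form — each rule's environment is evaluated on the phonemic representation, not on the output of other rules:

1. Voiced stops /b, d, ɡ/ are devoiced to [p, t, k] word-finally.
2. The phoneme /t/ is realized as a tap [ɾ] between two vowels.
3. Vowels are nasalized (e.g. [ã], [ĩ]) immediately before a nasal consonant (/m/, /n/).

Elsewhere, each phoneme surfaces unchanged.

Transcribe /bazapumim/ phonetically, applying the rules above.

/b/ (word-initial) fails the environment for rule 1, so it stays [b].
/a/ (between /b/ and /z/) is in the target of rule 3 but the environment (before a nasal consonant) is not met → [a].
/z/ (between /a/ and /a/): no rule targets it → [z].
/a/ (between /z/ and /p/) fails the environment for rule 3, so it stays [a].
/p/ (between /a/ and /u/): no rule targets it → [p].
/u/ — between /p/ and /m/, before a nasal consonant — surfaces as [ũ] (rule 3).
/m/ — not in any rule's target class → [m].
Rule 3 applies to /i/ (between /m/ and /m/: before a nasal consonant) → [ĩ].
/m/ — not in any rule's target class → [m].

[bazapũmĩm]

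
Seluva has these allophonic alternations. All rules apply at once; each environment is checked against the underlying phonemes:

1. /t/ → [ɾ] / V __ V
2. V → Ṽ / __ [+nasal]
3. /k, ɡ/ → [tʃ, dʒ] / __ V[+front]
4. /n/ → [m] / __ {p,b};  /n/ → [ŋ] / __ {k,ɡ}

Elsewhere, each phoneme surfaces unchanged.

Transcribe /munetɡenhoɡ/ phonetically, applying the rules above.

[mũnetdʒẽnhoɡ]

/m/ (word-initial) is unaffected → [m].
/u/ (between /m/ and /n/) occurs before a nasal consonant → [ũ] by rule 2.
/n/ (between /u/ and /e/) fails the environment for rule 4, so it stays [n].
/e/ (between /n/ and /t/) fails the environment for rule 2, so it stays [e].
/t/ — between /e/ and /ɡ/; rule 1 does not apply here → [t].
Rule 3 applies to /ɡ/ (between /t/ and /e/: before a front vowel) → [dʒ].
/e/ — between /ɡ/ and /n/, before a nasal consonant — surfaces as [ẽ] (rule 2).
/n/ (between /e/ and /h/): rule 4 targets it, but not before a labial or velar stop → unchanged [n].
/h/ (between /n/ and /o/) is unaffected → [h].
/o/ (between /h/ and /ɡ/): rule 2 targets it, but not before a nasal consonant → unchanged [o].
/ɡ/ (word-final) fails the environment for rule 3, so it stays [ɡ].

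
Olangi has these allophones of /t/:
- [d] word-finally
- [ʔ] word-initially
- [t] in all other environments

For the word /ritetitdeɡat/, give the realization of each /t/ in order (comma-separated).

[t], [t], [t], [d]

Occurrence 1 (position 3): no conditioning environment matches → elsewhere allophone [t].
Occurrence 2 (position 5): no conditioning environment matches → elsewhere allophone [t].
Occurrence 3 (position 7): no conditioning environment matches → elsewhere allophone [t].
Occurrence 4 (position 12): word-finally → [d].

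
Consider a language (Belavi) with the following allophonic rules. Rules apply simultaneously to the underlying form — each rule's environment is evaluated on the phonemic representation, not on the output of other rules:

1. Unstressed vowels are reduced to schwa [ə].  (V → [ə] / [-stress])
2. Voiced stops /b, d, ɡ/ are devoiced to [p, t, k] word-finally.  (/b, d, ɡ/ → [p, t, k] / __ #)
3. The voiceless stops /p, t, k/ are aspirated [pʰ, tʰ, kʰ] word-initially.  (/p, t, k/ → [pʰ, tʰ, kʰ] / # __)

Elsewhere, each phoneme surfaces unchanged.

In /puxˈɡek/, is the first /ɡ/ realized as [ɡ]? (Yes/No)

Yes

/ɡ/ (between /x/ and /e/) is in the target of rule 2 but the environment (word-finally) is not met → [ɡ].
The actual realization is [ɡ], which matches [ɡ].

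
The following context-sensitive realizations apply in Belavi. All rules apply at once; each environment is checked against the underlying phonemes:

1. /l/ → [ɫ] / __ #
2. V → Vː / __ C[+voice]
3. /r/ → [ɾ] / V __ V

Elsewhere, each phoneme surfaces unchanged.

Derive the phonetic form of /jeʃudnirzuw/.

[jeʃuːdniːrzuːw]

/e/ (between /j/ and /ʃ/) fails the environment for rule 2, so it stays [e].
/u/ (between /ʃ/ and /d/): before a voiced consonant, so rule 2 applies → [uː].
/i/ (between /n/ and /r/) occurs before a voiced consonant → [iː] by rule 2.
/r/ — between /i/ and /z/; rule 3 does not apply here → [r].
/u/ — between /z/ and /w/, before a voiced consonant — surfaces as [uː] (rule 2).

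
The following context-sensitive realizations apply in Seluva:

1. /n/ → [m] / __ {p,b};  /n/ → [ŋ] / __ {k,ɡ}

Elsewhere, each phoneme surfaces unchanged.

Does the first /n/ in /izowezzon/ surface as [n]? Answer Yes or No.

/n/ — word-final; rule 1 does not apply here → [n].
The actual realization is [n], which matches [n].

Yes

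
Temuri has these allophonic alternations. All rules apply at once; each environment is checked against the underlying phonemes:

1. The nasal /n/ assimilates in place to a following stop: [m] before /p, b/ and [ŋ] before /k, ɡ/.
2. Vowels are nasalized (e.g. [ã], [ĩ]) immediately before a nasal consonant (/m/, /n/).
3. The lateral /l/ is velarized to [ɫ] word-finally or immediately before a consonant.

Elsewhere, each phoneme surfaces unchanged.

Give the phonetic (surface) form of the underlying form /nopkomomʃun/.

/n/ (word-initial) fails the environment for rule 1, so it stays [n].
/o/ (between /n/ and /p/) fails the environment for rule 2, so it stays [o].
/p/ (between /o/ and /k/) is unaffected → [p].
/k/ — not in any rule's target class → [k].
/o/ (between /k/ and /m/) occurs before a nasal consonant → [õ] by rule 2.
/m/ (between /o/ and /o/) is unaffected → [m].
Rule 2 applies to /o/ (between /m/ and /m/: before a nasal consonant) → [õ].
/m/ stays [m].
/ʃ/ stays [ʃ].
Rule 2 applies to /u/ (between /ʃ/ and /n/: before a nasal consonant) → [ũ].
/n/ — word-final; rule 1 does not apply here → [n].

[nopkõmõmʃũn]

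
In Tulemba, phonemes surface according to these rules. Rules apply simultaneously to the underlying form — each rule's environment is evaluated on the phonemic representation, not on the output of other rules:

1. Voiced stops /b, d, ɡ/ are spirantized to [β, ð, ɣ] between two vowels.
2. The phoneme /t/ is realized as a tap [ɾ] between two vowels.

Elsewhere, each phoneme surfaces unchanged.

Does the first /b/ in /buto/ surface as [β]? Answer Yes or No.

/b/ (word-initial): rule 1 targets it, but not between two vowels → unchanged [b].
The actual realization is [b], not [β].

No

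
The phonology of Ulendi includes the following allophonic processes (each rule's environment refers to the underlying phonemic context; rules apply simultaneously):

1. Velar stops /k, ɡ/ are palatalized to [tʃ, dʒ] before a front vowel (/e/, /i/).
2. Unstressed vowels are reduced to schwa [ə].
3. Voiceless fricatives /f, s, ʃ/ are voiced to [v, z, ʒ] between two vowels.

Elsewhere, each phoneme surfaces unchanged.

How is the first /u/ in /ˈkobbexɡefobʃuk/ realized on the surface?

[ə]

/u/ — between /ʃ/ and /k/, in an unstressed syllable — surfaces as [ə] (rule 2).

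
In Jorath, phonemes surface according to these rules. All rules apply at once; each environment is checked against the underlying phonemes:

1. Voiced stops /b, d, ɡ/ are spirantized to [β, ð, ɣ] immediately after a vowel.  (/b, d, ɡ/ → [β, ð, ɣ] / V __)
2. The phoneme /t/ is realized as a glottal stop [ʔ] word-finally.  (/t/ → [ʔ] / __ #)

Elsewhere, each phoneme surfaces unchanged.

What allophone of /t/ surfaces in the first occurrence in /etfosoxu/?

[t]

/t/ (between /e/ and /f/): rule 2 targets it, but not word-finally → unchanged [t].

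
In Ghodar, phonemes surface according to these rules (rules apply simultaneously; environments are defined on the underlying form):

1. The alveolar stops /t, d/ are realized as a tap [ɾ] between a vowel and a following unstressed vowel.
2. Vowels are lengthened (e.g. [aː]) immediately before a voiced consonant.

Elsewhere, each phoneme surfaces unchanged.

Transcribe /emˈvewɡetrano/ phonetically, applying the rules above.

[eːmˈveːwɡetraːno]

/e/ (word-initial) occurs before a voiced consonant → [eː] by rule 2.
/e/ (between /v/ and /w/): before a voiced consonant, so rule 2 applies → [eː].
/e/ (between /ɡ/ and /t/) is in the target of rule 2 but the environment (before a voiced consonant) is not met → [e].
/t/ (between /e/ and /r/): rule 1 targets it, but not between a vowel and a following unstressed vowel → unchanged [t].
/a/ (between /r/ and /n/): before a voiced consonant, so rule 2 applies → [aː].
/o/ — word-final; rule 2 does not apply here → [o].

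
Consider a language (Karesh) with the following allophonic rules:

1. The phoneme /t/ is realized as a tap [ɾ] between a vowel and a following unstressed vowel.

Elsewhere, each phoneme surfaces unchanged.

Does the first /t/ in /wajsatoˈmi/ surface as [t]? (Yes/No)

Rule 1 applies to /t/ (between /a/ and /o/: between a vowel and a following unstressed vowel) → [ɾ].
The actual realization is [ɾ], not [t].

No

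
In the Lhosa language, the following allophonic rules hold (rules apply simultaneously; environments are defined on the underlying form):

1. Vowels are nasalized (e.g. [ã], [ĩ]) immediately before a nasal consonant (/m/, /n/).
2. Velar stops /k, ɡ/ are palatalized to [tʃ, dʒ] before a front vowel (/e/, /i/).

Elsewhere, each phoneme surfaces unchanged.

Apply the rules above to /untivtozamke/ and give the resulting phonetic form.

[ũntivtozãmtʃe]

/u/ (word-initial): before a nasal consonant, so rule 1 applies → [ũ].
/n/ (between /u/ and /t/) is unaffected → [n].
/t/ — not in any rule's target class → [t].
/i/ (between /t/ and /v/): rule 1 targets it, but not before a nasal consonant → unchanged [i].
/v/ — not in any rule's target class → [v].
/t/ (between /v/ and /o/): no rule targets it → [t].
/o/ (between /t/ and /z/) fails the environment for rule 1, so it stays [o].
/z/ (between /o/ and /a/): no rule targets it → [z].
/a/ meets the environment for rule 1 (before a nasal consonant) → [ã].
/m/ stays [m].
/k/ meets the environment for rule 2 (before a front vowel) → [tʃ].
/e/ — word-final; rule 1 does not apply here → [e].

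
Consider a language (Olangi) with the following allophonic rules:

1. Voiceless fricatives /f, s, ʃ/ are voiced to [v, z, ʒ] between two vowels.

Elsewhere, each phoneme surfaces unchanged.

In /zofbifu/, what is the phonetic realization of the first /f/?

/f/ — between /o/ and /b/; rule 1 does not apply here → [f].

[f]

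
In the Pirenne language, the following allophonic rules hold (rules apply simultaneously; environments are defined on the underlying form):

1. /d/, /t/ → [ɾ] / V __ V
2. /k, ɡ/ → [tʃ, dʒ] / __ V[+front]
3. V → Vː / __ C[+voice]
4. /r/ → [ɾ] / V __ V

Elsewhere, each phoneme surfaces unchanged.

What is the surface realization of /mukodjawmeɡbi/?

[mukoːdjaːwmeːɡbi]

/u/ (between /m/ and /k/) fails the environment for rule 3, so it stays [u].
/k/ (between /u/ and /o/): rule 2 targets it, but not before a front vowel → unchanged [k].
/o/ (between /k/ and /d/) occurs before a voiced consonant → [oː] by rule 3.
/d/ (between /o/ and /j/) is in the target of rule 1 but the environment (between two vowels) is not met → [d].
/a/ — between /j/ and /w/, before a voiced consonant — surfaces as [aː] (rule 3).
/e/ — between /m/ and /ɡ/, before a voiced consonant — surfaces as [eː] (rule 3).
/ɡ/ (between /e/ and /b/): rule 2 targets it, but not before a front vowel → unchanged [ɡ].
/i/ — word-final; rule 3 does not apply here → [i].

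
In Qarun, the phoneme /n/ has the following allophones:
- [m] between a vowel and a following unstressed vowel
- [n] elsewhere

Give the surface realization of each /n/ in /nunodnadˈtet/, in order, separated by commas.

[n], [m], [n]

Occurrence 1 (position 1): no conditioning environment matches → elsewhere allophone [n].
Occurrence 2 (position 3): between a vowel and a following unstressed vowel → [m].
Occurrence 3 (position 6): no conditioning environment matches → elsewhere allophone [n].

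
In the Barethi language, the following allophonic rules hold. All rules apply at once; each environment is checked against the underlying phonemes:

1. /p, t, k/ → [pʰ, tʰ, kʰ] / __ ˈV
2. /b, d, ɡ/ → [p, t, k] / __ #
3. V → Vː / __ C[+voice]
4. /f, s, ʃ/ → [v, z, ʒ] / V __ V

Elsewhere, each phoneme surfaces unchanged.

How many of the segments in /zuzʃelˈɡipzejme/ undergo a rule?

Segments that undergo a rule: /u/ → [uː] (rule 3); /e/ → [eː] (rule 3); /e/ → [eː] (rule 3).
All other segments surface unchanged.

3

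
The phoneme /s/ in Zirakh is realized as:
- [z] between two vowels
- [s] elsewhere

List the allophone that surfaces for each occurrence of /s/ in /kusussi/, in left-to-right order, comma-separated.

Occurrence 1 (position 3): between two vowels → [z].
Occurrence 2 (position 5): no conditioning environment matches → elsewhere allophone [s].
Occurrence 3 (position 6): no conditioning environment matches → elsewhere allophone [s].

[z], [s], [s]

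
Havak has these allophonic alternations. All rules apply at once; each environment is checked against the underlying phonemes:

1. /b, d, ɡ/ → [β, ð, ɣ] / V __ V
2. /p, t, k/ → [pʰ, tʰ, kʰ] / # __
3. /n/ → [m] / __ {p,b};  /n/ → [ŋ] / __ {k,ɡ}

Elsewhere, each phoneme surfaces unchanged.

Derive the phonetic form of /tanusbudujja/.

/t/ — word-initial, word-initially — surfaces as [tʰ] (rule 2).
/a/ stays [a].
/n/ (between /a/ and /u/) fails the environment for rule 3, so it stays [n].
/u/ — not in any rule's target class → [u].
/s/ (between /u/ and /b/) is unaffected → [s].
/b/ — between /s/ and /u/; rule 1 does not apply here → [b].
/u/ (between /b/ and /d/): no rule targets it → [u].
/d/ meets the environment for rule 1 (between two vowels) → [ð].
/u/ — not in any rule's target class → [u].
/j/ (between /u/ and /j/) is unaffected → [j].
/j/ stays [j].
/a/ stays [a].

[tʰanusbuðujja]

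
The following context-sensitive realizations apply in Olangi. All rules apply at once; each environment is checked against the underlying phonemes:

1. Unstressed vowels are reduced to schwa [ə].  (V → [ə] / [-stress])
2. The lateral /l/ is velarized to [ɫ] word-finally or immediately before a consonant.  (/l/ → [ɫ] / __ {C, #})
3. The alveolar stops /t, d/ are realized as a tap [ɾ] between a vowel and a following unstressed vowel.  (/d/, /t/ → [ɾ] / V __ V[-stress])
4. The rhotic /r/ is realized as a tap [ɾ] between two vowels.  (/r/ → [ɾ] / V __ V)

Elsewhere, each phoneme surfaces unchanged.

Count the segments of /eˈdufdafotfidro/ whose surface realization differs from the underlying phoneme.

5

Segments that undergo a rule: /e/ → [ə] (rule 1); /a/ → [ə] (rule 1); /o/ → [ə] (rule 1); /i/ → [ə] (rule 1); /o/ → [ə] (rule 1).
All other segments surface unchanged.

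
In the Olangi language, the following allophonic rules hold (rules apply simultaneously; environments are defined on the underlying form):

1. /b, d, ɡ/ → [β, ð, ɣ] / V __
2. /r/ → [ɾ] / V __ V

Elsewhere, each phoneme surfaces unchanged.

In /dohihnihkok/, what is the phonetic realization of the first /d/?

/d/ — word-initial; rule 1 does not apply here → [d].

[d]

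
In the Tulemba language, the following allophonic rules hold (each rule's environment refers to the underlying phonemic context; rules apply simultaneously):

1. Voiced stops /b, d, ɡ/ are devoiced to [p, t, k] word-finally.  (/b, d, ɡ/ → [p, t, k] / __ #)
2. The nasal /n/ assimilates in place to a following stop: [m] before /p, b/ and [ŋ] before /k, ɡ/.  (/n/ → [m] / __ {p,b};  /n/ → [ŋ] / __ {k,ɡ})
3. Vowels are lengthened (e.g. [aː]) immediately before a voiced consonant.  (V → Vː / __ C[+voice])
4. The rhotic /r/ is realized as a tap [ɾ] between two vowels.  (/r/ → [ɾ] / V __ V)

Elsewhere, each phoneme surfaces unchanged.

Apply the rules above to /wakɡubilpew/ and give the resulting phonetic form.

/w/ (word-initial) is unaffected → [w].
/a/ — between /w/ and /k/; rule 3 does not apply here → [a].
/k/ (between /a/ and /ɡ/) is unaffected → [k].
/ɡ/ (between /k/ and /u/) is in the target of rule 1 but the environment (word-finally) is not met → [ɡ].
/u/ (between /ɡ/ and /b/) occurs before a voiced consonant → [uː] by rule 3.
/b/ — between /u/ and /i/; rule 1 does not apply here → [b].
/i/ (between /b/ and /l/): before a voiced consonant, so rule 3 applies → [iː].
/l/ (between /i/ and /p/): no rule targets it → [l].
/p/ stays [p].
/e/ — between /p/ and /w/, before a voiced consonant — surfaces as [eː] (rule 3).
/w/ (word-final) is unaffected → [w].

[wakɡuːbiːlpeːw]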